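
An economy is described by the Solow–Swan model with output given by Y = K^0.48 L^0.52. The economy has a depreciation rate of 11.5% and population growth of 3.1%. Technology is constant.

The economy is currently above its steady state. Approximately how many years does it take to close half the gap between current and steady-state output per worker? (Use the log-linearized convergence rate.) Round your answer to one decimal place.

Near the steady state the convergence rate is λ = (1 − α)(n + δ).
λ = (1 − 0.48) × 0.146 = 0.52 × 0.146 = 0.07592
Half-life = ln 2 / λ = 0.6931 / 0.07592 ≈ 9.13 years

t_½ ≈ 9.1 years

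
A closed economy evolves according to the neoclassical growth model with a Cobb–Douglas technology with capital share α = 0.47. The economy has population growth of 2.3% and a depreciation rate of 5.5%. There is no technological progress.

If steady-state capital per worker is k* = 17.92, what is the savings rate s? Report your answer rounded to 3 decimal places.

In steady state, investment equals break-even investment: s·k^α = (n + δ)·k.
So s / (n + δ) = (k*)^(1−α) = 17.92^0.53 = 4.6160.
Therefore s = 4.6160 × (n + δ) = 4.6160 × 0.078 = 0.3600.

s ≈ 0.360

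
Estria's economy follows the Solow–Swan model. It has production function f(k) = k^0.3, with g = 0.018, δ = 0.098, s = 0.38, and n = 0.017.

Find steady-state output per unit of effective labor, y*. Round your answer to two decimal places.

y* = 1.57

At the steady state, Δk = 0, so s·k^α = (n + g + δ)·k.
Rearranging, k^(1−α) = s / (n + g + δ).
k^0.7 = 0.38 / (0.017 + 0.018 + 0.098) = 0.38 / 0.133 = 2.8571
k* = 2.8571^(1/0.7) ≈ 4.4805
y* = (k*)^α = 4.4805^0.3 ≈ 1.5682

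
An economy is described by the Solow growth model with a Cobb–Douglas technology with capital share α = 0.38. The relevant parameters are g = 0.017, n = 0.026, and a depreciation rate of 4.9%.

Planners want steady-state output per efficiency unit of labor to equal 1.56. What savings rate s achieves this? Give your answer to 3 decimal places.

At the steady state, Δk = 0, so s·k^α = (n + g + δ)·k.
Since y* = [s/(n + g + δ)]^(α/(1−α)), we have s/(n + g + δ) = (y*)^((1−α)/α) = 1.56^1.6316 = 2.0659.
Therefore s = 2.0659 × (n + g + δ) = 2.0659 × 0.092 = 0.1901.

s ≈ 0.190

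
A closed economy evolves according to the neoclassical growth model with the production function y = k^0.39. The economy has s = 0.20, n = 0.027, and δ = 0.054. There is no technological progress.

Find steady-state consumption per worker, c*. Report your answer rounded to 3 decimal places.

Steady state requires s·f(k) = (n + δ)·k, i.e. s·k^α = (n + δ)·k.
Rearranging, k^(1−α) = s / (n + δ).
k^0.61 = 0.20 / (0.027 + 0.054) = 0.20 / 0.081 = 2.4691
k* = 2.4691^(1/0.61) ≈ 4.4005
y* = (k*)^α = 4.4005^0.39 ≈ 1.7822
c* = (1 − s)·y* = (1 − 0.20) × 1.7822 ≈ 1.4258

c* = 1.426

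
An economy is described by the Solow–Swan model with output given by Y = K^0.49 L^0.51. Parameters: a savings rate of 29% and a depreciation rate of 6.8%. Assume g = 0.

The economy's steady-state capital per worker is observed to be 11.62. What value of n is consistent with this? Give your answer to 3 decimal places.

n ≈ 0.015

In steady state, investment equals break-even investment: s·k^α = (n + δ)·k.
So s / (n + δ) = (k*)^(1−α) = 11.62^0.51 = 3.4935.
Therefore n + δ = s / 3.4935 = 0.29 / 3.4935 = 0.0830, so n = 0.0830 − 0.068 = 0.0150.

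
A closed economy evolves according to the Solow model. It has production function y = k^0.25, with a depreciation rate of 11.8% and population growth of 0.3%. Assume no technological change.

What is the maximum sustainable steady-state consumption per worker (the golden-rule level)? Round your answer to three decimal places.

c_gold ≈ 0.955

At the golden rule, f'(k) = n + δ, so α·k^(α−1) = n + δ and k_gold = (α/(n + δ))^(1/(1−α)).
k_gold = (0.25/0.121)^(1/0.75) = 2.0661^1.3333 ≈ 2.6314
c_gold = f(k_gold) − (n + δ)·k_gold = 1.2736 − 0.121×2.6314 ≈ 0.9552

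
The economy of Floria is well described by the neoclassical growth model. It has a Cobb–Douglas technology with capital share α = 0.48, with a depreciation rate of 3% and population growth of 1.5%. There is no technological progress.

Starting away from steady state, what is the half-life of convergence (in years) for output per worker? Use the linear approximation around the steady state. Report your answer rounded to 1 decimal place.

about 29.6 years

Near the steady state the convergence rate is λ = (1 − α)(n + δ).
λ = (1 − 0.48) × 0.045 = 0.52 × 0.045 = 0.0234
Half-life = ln 2 / λ = 0.6931 / 0.0234 ≈ 29.62 years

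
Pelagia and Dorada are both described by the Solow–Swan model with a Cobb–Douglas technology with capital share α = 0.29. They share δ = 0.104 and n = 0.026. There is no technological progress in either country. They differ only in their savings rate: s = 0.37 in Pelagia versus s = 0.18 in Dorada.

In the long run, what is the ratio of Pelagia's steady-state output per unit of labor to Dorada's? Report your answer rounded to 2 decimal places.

y*_P / y*_D ≈ 1.34

Steady-state y* = [s/(n + δ)]^(α/(1−α)), so the ratio is [ (s_P/(n + δ)_P) / (s_D/(n + δ)_D) ]^0.4085.
s_P/(n + δ)_P = 0.37/0.130 = 2.8462; s_D/(n + δ)_D = 0.18/0.130 = 1.3846.
Ratio = (2.8462/1.3846)^0.4085 = 2.0556^0.4085 ≈ 1.3423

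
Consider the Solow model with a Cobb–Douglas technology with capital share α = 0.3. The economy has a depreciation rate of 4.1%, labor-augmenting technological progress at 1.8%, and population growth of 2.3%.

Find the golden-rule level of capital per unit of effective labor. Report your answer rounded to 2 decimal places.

k_gold ≈ 6.38

The golden rule sets f'(k) = n + g + δ, i.e. α·k^(α−1) = n + g + δ.
So k^(1−α) = α / (n + g + δ) = 0.3 / 0.082 = 3.6585.
k_gold = 3.6585^(1/0.7) ≈ 6.3785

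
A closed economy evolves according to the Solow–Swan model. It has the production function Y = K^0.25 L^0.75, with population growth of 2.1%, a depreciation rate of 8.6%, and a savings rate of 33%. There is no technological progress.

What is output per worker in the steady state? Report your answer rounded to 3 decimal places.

y* = 1.456

At the steady state, Δk = 0, so s·k^α = (n + δ)·k.
Rearranging, k^(1−α) = s / (n + δ).
k^0.75 = 0.33 / (0.021 + 0.086) = 0.33 / 0.107 = 3.0841
k* = 3.0841^(1/0.75) ≈ 4.4892
y* = (k*)^α = 4.4892^0.25 ≈ 1.4556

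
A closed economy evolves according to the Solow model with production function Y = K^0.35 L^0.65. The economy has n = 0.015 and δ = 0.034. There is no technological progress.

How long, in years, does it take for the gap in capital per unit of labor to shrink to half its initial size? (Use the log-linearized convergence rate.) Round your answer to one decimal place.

Near the steady state the convergence rate is λ = (1 − α)(n + δ).
λ = (1 − 0.35) × 0.049 = 0.65 × 0.049 = 0.03185
Half-life = ln 2 / λ = 0.6931 / 0.03185 ≈ 21.76 years

half-life ≈ 21.8 years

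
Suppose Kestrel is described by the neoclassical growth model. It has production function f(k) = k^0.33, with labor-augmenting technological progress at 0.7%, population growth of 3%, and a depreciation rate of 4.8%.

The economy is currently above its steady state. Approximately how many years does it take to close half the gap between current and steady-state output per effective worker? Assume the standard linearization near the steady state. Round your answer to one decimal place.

t_½ ≈ 12.2 years

Near the steady state the convergence rate is λ = (1 − α)(n + g + δ).
λ = (1 − 0.33) × 0.085 = 0.67 × 0.085 = 0.05695
Half-life = ln 2 / λ = 0.6931 / 0.05695 ≈ 12.17 years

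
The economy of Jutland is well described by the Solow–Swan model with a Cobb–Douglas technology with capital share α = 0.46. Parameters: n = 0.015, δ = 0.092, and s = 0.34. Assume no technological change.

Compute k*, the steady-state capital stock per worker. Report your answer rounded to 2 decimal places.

k* = 8.51

In steady state, investment equals break-even investment: s·k^α = (n + δ)·k.
Rearranging, k^(1−α) = s / (n + δ).
k^0.54 = 0.34 / (0.015 + 0.092) = 0.34 / 0.107 = 3.1776
k* = 3.1776^(1/0.54) ≈ 8.5077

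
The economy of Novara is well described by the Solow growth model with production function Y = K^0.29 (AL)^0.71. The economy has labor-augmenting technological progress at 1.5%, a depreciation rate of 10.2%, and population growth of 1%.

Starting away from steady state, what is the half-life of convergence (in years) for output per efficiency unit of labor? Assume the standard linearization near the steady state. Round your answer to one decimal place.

Near the steady state the convergence rate is λ = (1 − α)(n + g + δ).
λ = (1 − 0.29) × 0.127 = 0.71 × 0.127 = 0.09017
Half-life = ln 2 / λ = 0.6931 / 0.09017 ≈ 7.69 years

half-life ≈ 7.7 years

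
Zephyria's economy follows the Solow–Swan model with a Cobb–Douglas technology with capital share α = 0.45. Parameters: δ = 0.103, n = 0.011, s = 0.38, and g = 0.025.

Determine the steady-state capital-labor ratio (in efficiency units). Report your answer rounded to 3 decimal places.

Steady state requires s·f(k) = (n + g + δ)·k, i.e. s·k^α = (n + g + δ)·k.
Dividing both sides by k: k^(1−α) = s / (n + g + δ).
k^0.55 = 0.38 / (0.011 + 0.025 + 0.103) = 0.38 / 0.139 = 2.7338
k* = 2.7338^(1/0.55) ≈ 6.2247

k* ≈ 6.225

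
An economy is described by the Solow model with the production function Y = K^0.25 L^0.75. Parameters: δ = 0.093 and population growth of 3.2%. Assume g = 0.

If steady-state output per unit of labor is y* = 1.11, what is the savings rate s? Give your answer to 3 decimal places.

s ≈ 0.171

In steady state, investment equals break-even investment: s·k^α = (n + δ)·k.
Since y* = [s/(n + δ)]^(α/(1−α)), we have s/(n + δ) = (y*)^((1−α)/α) = 1.11^3 = 1.3676.
Therefore s = 1.3676 × (n + δ) = 1.3676 × 0.125 = 0.1710.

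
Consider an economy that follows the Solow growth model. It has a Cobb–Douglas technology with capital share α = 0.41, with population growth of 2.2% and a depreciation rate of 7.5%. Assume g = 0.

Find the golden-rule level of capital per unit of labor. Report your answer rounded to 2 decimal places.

k_gold ≈ 11.51

The golden rule sets f'(k) = n + δ, i.e. α·k^(α−1) = n + δ.
So k^(1−α) = α / (n + δ) = 0.41 / 0.097 = 4.2268.
k_gold = 4.2268^(1/0.59) ≈ 11.5090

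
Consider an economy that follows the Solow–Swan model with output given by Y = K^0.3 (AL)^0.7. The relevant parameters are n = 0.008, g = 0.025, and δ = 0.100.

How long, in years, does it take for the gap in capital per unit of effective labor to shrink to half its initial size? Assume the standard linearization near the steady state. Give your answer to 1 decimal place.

about 7.4 years

Near the steady state the convergence rate is λ = (1 − α)(n + g + δ).
λ = (1 − 0.3) × 0.133 = 0.7 × 0.133 = 0.0931
Half-life = ln 2 / λ = 0.6931 / 0.0931 ≈ 7.44 years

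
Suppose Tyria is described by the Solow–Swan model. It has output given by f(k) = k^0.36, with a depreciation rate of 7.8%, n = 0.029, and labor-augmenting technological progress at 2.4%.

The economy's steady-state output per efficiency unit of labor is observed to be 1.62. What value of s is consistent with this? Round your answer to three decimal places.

s ≈ 0.309

Steady state requires s·f(k) = (n + g + δ)·k, i.e. s·k^α = (n + g + δ)·k.
Since y* = [s/(n + g + δ)]^(α/(1−α)), we have s/(n + g + δ) = (y*)^((1−α)/α) = 1.62^1.7778 = 2.3576.
Therefore s = 2.3576 × (n + g + δ) = 2.3576 × 0.131 = 0.3088.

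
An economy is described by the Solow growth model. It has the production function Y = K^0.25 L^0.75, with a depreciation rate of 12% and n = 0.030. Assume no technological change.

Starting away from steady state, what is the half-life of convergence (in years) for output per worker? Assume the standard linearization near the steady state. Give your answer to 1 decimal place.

t_½ ≈ 6.2 years

Near the steady state the convergence rate is λ = (1 − α)(n + δ).
λ = (1 − 0.25) × 0.150 = 0.75 × 0.150 = 0.1125
Half-life = ln 2 / λ = 0.6931 / 0.1125 ≈ 6.16 years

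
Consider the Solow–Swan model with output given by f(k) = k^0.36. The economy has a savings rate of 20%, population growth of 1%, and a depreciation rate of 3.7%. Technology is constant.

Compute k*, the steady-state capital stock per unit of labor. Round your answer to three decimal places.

k* ≈ 9.610

Steady state requires s·f(k) = (n + δ)·k, i.e. s·k^α = (n + δ)·k.
Dividing both sides by k: k^(1−α) = s / (n + δ).
k^0.64 = 0.20 / (0.010 + 0.037) = 0.20 / 0.047 = 4.2553
k* = 4.2553^(1/0.64) ≈ 9.6096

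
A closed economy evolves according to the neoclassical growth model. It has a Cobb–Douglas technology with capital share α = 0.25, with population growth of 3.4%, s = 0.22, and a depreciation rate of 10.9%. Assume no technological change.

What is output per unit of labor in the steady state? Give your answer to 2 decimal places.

y* = 1.15

At the steady state, Δk = 0, so s·k^α = (n + δ)·k.
Dividing both sides by k: k^(1−α) = s / (n + δ).
k^0.75 = 0.22 / (0.034 + 0.109) = 0.22 / 0.143 = 1.5385
k* = 1.5385^(1/0.75) ≈ 1.7761
y* = (k*)^α = 1.7761^0.25 ≈ 1.1544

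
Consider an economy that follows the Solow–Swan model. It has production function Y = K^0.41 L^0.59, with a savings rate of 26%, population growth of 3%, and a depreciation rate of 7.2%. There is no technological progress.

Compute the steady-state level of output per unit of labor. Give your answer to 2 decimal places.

At the steady state, Δk = 0, so s·k^α = (n + δ)·k.
Rearranging, k^(1−α) = s / (n + δ).
k^0.59 = 0.26 / (0.030 + 0.072) = 0.26 / 0.102 = 2.5490
k* = 2.5490^(1/0.59) ≈ 4.8839
y* = (k*)^α = 4.8839^0.41 ≈ 1.9160

y* ≈ 1.92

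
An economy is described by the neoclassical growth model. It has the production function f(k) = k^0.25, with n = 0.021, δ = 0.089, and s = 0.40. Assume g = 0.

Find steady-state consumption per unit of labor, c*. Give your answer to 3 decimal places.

c* ≈ 0.923

Steady state requires s·f(k) = (n + δ)·k, i.e. s·k^α = (n + δ)·k.
Dividing both sides by k: k^(1−α) = s / (n + δ).
k^0.75 = 0.40 / (0.021 + 0.089) = 0.40 / 0.110 = 3.6364
k* = 3.6364^(1/0.75) ≈ 5.5919
y* = (k*)^α = 5.5919^0.25 ≈ 1.5378
c* = (1 − s)·y* = (1 − 0.40) × 1.5378 ≈ 0.9227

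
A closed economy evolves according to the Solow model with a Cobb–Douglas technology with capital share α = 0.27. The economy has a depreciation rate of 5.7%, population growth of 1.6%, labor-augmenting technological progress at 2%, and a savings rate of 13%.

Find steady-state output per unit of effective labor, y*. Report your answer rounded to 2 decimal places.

At the steady state, Δk = 0, so s·k^α = (n + g + δ)·k.
Dividing both sides by k: k^(1−α) = s / (n + g + δ).
k^0.73 = 0.13 / (0.016 + 0.020 + 0.057) = 0.13 / 0.093 = 1.3978
k* = 1.3978^(1/0.73) ≈ 1.5821
y* = (k*)^α = 1.5821^0.27 ≈ 1.1319

y* = 1.13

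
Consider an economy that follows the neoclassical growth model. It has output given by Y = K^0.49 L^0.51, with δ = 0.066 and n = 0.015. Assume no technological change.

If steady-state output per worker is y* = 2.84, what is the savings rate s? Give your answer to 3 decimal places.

s ≈ 0.240

In steady state, investment equals break-even investment: s·k^α = (n + δ)·k.
Since y* = [s/(n + δ)]^(α/(1−α)), we have s/(n + δ) = (y*)^((1−α)/α) = 2.84^1.0408 = 2.9636.
Therefore s = 2.9636 × (n + δ) = 2.9636 × 0.081 = 0.2401.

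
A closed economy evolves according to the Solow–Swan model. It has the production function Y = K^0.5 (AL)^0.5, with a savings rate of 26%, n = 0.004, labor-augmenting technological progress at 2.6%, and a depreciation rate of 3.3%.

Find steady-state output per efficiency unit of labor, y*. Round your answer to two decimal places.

At the steady state, Δk = 0, so s·k^α = (n + g + δ)·k.
Rearranging, k^(1−α) = s / (n + g + δ).
k^0.5 = 0.26 / (0.004 + 0.026 + 0.033) = 0.26 / 0.063 = 4.1270
k* = 4.1270^(1/0.5) ≈ 17.0321
y* = (k*)^α = 17.0321^0.5 ≈ 4.1270

y* = 4.13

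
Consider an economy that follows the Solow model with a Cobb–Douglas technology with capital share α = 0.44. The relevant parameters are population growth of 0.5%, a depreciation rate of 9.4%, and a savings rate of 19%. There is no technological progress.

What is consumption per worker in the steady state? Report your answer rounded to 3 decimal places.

c* ≈ 1.352

At the steady state, Δk = 0, so s·k^α = (n + δ)·k.
Rearranging, k^(1−α) = s / (n + δ).
k^0.56 = 0.19 / (0.005 + 0.094) = 0.19 / 0.099 = 1.9192
k* = 1.9192^(1/0.56) ≈ 3.2031
y* = (k*)^α = 3.2031^0.44 ≈ 1.6690
c* = (1 − s)·y* = (1 − 0.19) × 1.6690 ≈ 1.3519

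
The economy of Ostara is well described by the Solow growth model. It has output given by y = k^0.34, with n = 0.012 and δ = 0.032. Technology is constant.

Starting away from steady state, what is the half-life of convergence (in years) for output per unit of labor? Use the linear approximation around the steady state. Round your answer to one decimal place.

Near the steady state the convergence rate is λ = (1 − α)(n + δ).
λ = (1 − 0.34) × 0.044 = 0.66 × 0.044 = 0.02904
Half-life = ln 2 / λ = 0.6931 / 0.02904 ≈ 23.87 years

about 23.9 years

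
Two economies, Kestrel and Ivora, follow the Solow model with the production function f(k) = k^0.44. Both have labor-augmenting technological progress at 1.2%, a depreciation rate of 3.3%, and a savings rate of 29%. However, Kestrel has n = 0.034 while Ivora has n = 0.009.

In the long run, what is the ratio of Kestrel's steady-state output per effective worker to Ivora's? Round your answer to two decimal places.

Steady-state y* = [s/(n + g + δ)]^(α/(1−α)), so the ratio is [ (s_K/(n + g + δ)_K) / (s_I/(n + g + δ)_I) ]^0.7857.
s_K/(n + g + δ)_K = 0.29/0.079 = 3.6709; s_I/(n + g + δ)_I = 0.29/0.054 = 5.3704.
Ratio = (3.6709/5.3704)^0.7857 = 0.6835^0.7857 ≈ 0.7416

y*_K / y*_I ≈ 0.74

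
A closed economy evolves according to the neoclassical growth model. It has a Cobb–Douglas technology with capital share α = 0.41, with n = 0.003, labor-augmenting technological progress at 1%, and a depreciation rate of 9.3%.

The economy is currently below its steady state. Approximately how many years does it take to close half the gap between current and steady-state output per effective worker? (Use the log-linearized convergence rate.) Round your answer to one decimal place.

Near the steady state the convergence rate is λ = (1 − α)(n + g + δ).
λ = (1 − 0.41) × 0.106 = 0.59 × 0.106 = 0.06254
Half-life = ln 2 / λ = 0.6931 / 0.06254 ≈ 11.08 years

t_½ ≈ 11.1 years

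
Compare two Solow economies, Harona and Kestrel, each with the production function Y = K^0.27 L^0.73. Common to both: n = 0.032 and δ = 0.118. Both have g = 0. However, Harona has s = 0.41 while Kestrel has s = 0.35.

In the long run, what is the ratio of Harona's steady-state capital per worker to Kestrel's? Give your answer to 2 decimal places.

k*_H / k*_K ≈ 1.24

Steady-state k* = [s/(n + δ)]^(1/(1−α)), so the ratio is [ (s_H/(n + δ)_H) / (s_K/(n + δ)_K) ]^1.3699.
s_H/(n + δ)_H = 0.41/0.150 = 2.7333; s_K/(n + δ)_K = 0.35/0.150 = 2.3333.
Ratio = (2.7333/2.3333)^1.3699 = 1.1714^1.3699 ≈ 1.2420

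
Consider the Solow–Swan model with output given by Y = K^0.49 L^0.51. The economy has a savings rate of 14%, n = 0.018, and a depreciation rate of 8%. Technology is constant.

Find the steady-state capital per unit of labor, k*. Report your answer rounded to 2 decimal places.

k* = 2.01

Steady state requires s·f(k) = (n + δ)·k, i.e. s·k^α = (n + δ)·k.
Rearranging, k^(1−α) = s / (n + δ).
k^0.51 = 0.14 / (0.018 + 0.080) = 0.14 / 0.098 = 1.4286
k* = 1.4286^(1/0.51) ≈ 2.0125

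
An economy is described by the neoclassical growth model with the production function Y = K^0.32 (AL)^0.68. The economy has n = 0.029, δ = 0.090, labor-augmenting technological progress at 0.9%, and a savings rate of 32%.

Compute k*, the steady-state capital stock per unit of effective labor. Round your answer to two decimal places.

In steady state, investment equals break-even investment: s·k^α = (n + g + δ)·k.
Rearranging, k^(1−α) = s / (n + g + δ).
k^0.68 = 0.32 / (0.029 + 0.009 + 0.090) = 0.32 / 0.128 = 2.5000
k* = 2.5000^(1/0.68) ≈ 3.8477

k* = 3.85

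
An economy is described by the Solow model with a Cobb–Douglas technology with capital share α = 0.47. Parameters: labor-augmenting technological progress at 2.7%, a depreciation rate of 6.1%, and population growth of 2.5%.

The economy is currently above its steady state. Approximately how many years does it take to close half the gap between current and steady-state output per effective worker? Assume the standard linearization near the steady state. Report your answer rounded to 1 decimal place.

Near the steady state the convergence rate is λ = (1 − α)(n + g + δ).
λ = (1 − 0.47) × 0.113 = 0.53 × 0.113 = 0.05989
Half-life = ln 2 / λ = 0.6931 / 0.05989 ≈ 11.57 years

about 11.6 years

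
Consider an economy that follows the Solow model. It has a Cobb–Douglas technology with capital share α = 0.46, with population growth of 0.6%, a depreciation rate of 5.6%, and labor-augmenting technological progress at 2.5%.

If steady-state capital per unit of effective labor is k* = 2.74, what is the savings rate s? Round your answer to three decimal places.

In steady state, investment equals break-even investment: s·k^α = (n + g + δ)·k.
So s / (n + g + δ) = (k*)^(1−α) = 2.74^0.54 = 1.7234.
Therefore s = 1.7234 × (n + g + δ) = 1.7234 × 0.087 = 0.1499.

s ≈ 0.150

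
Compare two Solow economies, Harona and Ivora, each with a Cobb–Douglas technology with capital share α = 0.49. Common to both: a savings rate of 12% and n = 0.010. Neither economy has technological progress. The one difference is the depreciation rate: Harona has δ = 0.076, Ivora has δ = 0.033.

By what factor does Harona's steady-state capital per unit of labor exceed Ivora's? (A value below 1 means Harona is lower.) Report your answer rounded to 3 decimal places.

Steady-state k* = [s/(n + δ)]^(1/(1−α)), so the ratio is [ (s_H/(n + δ)_H) / (s_I/(n + δ)_I) ]^1.9608.
s_H/(n + δ)_H = 0.12/0.086 = 1.3953; s_I/(n + δ)_I = 0.12/0.043 = 2.7907.
Ratio = (1.3953/2.7907)^1.9608 = 0.5000^1.9608 ≈ 0.2569

ratio ≈ 0.257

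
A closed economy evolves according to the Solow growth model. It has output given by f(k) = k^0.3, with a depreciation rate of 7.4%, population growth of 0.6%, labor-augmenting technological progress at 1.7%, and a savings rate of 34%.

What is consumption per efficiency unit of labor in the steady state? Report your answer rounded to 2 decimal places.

In steady state, investment equals break-even investment: s·k^α = (n + g + δ)·k.
Dividing both sides by k: k^(1−α) = s / (n + g + δ).
k^0.7 = 0.34 / (0.006 + 0.017 + 0.074) = 0.34 / 0.097 = 3.5052
k* = 3.5052^(1/0.7) ≈ 6.0001
y* = (k*)^α = 6.0001^0.3 ≈ 1.7118
c* = (1 − s)·y* = (1 − 0.34) × 1.7118 ≈ 1.1298

c* = 1.13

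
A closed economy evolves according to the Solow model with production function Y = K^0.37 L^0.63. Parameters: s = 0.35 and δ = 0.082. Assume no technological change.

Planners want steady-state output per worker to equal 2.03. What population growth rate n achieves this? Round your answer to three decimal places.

n ≈ 0.023

Steady state requires s·f(k) = (n + δ)·k, i.e. s·k^α = (n + δ)·k.
Since y* = [s/(n + δ)]^(α/(1−α)), we have s/(n + δ) = (y*)^((1−α)/α) = 2.03^1.7027 = 3.3387.
Therefore n + δ = s / 3.3387 = 0.35 / 3.3387 = 0.1048, so n = 0.1048 − 0.082 = 0.0228.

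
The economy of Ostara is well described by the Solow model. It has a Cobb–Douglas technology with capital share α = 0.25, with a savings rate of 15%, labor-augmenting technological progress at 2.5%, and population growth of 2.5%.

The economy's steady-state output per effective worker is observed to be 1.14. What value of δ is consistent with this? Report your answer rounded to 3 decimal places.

Steady state requires s·f(k) = (n + g + δ)·k, i.e. s·k^α = (n + g + δ)·k.
Since y* = [s/(n + g + δ)]^(α/(1−α)), we have s/(n + g + δ) = (y*)^((1−α)/α) = 1.14^3 = 1.4815.
Therefore n + g + δ = s / 1.4815 = 0.15 / 1.4815 = 0.1012, so δ = 0.1012 − 0.050 = 0.0512.

δ ≈ 0.051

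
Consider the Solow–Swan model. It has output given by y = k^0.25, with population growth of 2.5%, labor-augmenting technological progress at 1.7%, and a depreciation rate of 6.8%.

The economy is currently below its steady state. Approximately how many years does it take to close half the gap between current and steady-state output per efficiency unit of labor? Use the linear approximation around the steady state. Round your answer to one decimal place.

half-life ≈ 8.4 years

Near the steady state the convergence rate is λ = (1 − α)(n + g + δ).
λ = (1 − 0.25) × 0.110 = 0.75 × 0.110 = 0.0825
Half-life = ln 2 / λ = 0.6931 / 0.0825 ≈ 8.40 years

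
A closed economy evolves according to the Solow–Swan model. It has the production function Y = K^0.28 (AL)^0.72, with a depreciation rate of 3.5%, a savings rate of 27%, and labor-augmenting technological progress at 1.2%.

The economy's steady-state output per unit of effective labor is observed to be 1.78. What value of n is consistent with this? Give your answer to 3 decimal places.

In steady state, investment equals break-even investment: s·k^α = (n + g + δ)·k.
Since y* = [s/(n + g + δ)]^(α/(1−α)), we have s/(n + g + δ) = (y*)^((1−α)/α) = 1.78^2.5714 = 4.4048.
Therefore n + g + δ = s / 4.4048 = 0.27 / 4.4048 = 0.0613, so n = 0.0613 − 0.047 = 0.0143.

n ≈ 0.014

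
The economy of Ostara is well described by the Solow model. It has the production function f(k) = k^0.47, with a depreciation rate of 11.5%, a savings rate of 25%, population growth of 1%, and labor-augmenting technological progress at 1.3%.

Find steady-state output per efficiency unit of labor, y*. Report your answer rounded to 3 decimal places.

y* ≈ 1.694

In steady state, investment equals break-even investment: s·k^α = (n + g + δ)·k.
Dividing both sides by k: k^(1−α) = s / (n + g + δ).
k^0.53 = 0.25 / (0.010 + 0.013 + 0.115) = 0.25 / 0.138 = 1.8116
k* = 1.8116^(1/0.53) ≈ 3.0684
y* = (k*)^α = 3.0684^0.47 ≈ 1.6937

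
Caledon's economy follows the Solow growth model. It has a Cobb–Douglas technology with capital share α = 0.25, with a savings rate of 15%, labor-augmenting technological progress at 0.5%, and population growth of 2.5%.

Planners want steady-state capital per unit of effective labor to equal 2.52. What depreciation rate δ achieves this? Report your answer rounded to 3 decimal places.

δ ≈ 0.045

In steady state, investment equals break-even investment: s·k^α = (n + g + δ)·k.
So s / (n + g + δ) = (k*)^(1−α) = 2.52^0.75 = 2.0001.
Therefore n + g + δ = s / 2.0001 = 0.15 / 2.0001 = 0.0750, so δ = 0.0750 − 0.030 = 0.0450.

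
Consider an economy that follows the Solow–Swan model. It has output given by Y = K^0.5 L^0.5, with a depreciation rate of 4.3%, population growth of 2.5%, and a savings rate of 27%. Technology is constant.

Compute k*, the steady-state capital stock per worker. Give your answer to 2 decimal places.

At the steady state, Δk = 0, so s·k^α = (n + δ)·k.
Dividing both sides by k: k^(1−α) = s / (n + δ).
k^0.5 = 0.27 / (0.025 + 0.043) = 0.27 / 0.068 = 3.9706
k* = 3.9706^(1/0.5) ≈ 15.7657

k* = 15.77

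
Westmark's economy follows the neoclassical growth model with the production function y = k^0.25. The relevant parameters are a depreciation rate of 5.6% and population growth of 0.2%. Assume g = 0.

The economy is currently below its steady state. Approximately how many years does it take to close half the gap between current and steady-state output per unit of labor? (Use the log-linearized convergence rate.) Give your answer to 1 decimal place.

about 15.9 years

Near the steady state the convergence rate is λ = (1 − α)(n + δ).
λ = (1 − 0.25) × 0.058 = 0.75 × 0.058 = 0.0435
Half-life = ln 2 / λ = 0.6931 / 0.0435 ≈ 15.93 years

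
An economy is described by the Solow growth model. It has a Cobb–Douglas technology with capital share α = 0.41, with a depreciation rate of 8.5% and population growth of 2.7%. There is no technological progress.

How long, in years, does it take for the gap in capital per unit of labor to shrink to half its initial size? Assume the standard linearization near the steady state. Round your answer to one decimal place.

Near the steady state the convergence rate is λ = (1 − α)(n + δ).
λ = (1 − 0.41) × 0.112 = 0.59 × 0.112 = 0.06608
Half-life = ln 2 / λ = 0.6931 / 0.06608 ≈ 10.49 years

t_½ ≈ 10.5 years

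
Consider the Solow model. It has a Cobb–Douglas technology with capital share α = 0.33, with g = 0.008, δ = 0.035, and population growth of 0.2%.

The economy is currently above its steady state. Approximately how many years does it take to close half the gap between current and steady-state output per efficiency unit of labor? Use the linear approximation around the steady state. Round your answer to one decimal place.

about 23.0 years

Near the steady state the convergence rate is λ = (1 − α)(n + g + δ).
λ = (1 − 0.33) × 0.045 = 0.67 × 0.045 = 0.03015
Half-life = ln 2 / λ = 0.6931 / 0.03015 ≈ 22.99 years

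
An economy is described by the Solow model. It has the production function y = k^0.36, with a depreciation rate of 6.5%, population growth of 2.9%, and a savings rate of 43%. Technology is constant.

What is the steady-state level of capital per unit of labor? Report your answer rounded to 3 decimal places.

k* ≈ 10.759

Steady state requires s·f(k) = (n + δ)·k, i.e. s·k^α = (n + δ)·k.
Rearranging, k^(1−α) = s / (n + δ).
k^0.64 = 0.43 / (0.029 + 0.065) = 0.43 / 0.094 = 4.5745
k* = 4.5745^(1/0.64) ≈ 10.7594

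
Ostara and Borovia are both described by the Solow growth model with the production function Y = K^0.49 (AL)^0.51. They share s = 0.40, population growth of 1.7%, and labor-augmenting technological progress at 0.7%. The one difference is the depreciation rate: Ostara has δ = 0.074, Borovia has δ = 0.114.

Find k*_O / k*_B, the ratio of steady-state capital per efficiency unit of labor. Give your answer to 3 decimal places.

k*_O / k*_B ≈ 1.956

Steady-state k* = [s/(n + g + δ)]^(1/(1−α)), so the ratio is [ (s_O/(n + g + δ)_O) / (s_B/(n + g + δ)_B) ]^1.9608.
s_O/(n + g + δ)_O = 0.40/0.098 = 4.0816; s_B/(n + g + δ)_B = 0.40/0.138 = 2.8986.
Ratio = (4.0816/2.8986)^1.9608 = 1.4081^1.9608 ≈ 1.9563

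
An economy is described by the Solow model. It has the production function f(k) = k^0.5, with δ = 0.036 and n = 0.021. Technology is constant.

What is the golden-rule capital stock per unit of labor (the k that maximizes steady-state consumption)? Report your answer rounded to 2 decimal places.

k_gold ≈ 76.95

The golden rule sets f'(k) = n + δ, i.e. α·k^(α−1) = n + δ.
So k^(1−α) = α / (n + δ) = 0.5 / 0.057 = 8.7719.
k_gold = 8.7719^(1/0.5) ≈ 76.9462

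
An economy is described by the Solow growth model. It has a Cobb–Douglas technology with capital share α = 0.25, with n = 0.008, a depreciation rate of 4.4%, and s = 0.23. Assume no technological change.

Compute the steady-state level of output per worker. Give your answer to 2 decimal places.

In steady state, investment equals break-even investment: s·k^α = (n + δ)·k.
Rearranging, k^(1−α) = s / (n + δ).
k^0.75 = 0.23 / (0.008 + 0.044) = 0.23 / 0.052 = 4.4231
k* = 4.4231^(1/0.75) ≈ 7.2605
y* = (k*)^α = 7.2605^0.25 ≈ 1.6415

y* ≈ 1.64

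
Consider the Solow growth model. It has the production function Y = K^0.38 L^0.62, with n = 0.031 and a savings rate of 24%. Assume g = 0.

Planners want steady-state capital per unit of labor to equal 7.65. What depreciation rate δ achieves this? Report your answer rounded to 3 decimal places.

In steady state, investment equals break-even investment: s·k^α = (n + δ)·k.
So s / (n + δ) = (k*)^(1−α) = 7.65^0.62 = 3.5308.
Therefore n + δ = s / 3.5308 = 0.24 / 3.5308 = 0.0680, so δ = 0.0680 − 0.031 = 0.0370.

δ ≈ 0.037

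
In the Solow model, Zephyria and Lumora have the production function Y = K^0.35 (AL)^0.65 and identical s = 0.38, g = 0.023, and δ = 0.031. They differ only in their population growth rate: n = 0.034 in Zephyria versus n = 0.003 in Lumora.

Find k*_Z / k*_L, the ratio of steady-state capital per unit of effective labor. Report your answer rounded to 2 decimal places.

ratio ≈ 0.51

Steady-state k* = [s/(n + g + δ)]^(1/(1−α)), so the ratio is [ (s_Z/(n + g + δ)_Z) / (s_L/(n + g + δ)_L) ]^1.5385.
s_Z/(n + g + δ)_Z = 0.38/0.088 = 4.3182; s_L/(n + g + δ)_L = 0.38/0.057 = 6.6667.
Ratio = (4.3182/6.6667)^1.5385 = 0.6477^1.5385 ≈ 0.5126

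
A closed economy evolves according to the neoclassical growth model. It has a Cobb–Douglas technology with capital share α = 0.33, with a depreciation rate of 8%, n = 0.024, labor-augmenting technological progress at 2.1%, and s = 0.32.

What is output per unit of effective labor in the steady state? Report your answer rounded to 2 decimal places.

y* ≈ 1.59

At the steady state, Δk = 0, so s·k^α = (n + g + δ)·k.
Rearranging, k^(1−α) = s / (n + g + δ).
k^0.67 = 0.32 / (0.024 + 0.021 + 0.080) = 0.32 / 0.125 = 2.5600
k* = 2.5600^(1/0.67) ≈ 4.0674
y* = (k*)^α = 4.0674^0.33 ≈ 1.5888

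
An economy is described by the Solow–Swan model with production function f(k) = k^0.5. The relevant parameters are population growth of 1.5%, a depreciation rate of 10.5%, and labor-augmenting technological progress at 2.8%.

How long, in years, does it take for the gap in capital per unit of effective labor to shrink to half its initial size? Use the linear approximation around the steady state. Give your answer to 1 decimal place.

Near the steady state the convergence rate is λ = (1 − α)(n + g + δ).
λ = (1 − 0.5) × 0.148 = 0.5 × 0.148 = 0.0740
Half-life = ln 2 / λ = 0.6931 / 0.0740 ≈ 9.37 years

about 9.4 years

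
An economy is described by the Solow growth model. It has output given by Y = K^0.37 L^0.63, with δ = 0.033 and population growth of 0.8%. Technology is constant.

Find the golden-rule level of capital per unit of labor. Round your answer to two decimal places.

k_gold ≈ 32.85

The golden rule sets f'(k) = n + δ, i.e. α·k^(α−1) = n + δ.
So k^(1−α) = α / (n + δ) = 0.37 / 0.041 = 9.0244.
k_gold = 9.0244^(1/0.63) ≈ 32.8501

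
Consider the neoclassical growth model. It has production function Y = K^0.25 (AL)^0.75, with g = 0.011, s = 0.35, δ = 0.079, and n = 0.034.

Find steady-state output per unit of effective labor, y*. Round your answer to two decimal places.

y* ≈ 1.41

Steady state requires s·f(k) = (n + g + δ)·k, i.e. s·k^α = (n + g + δ)·k.
Dividing both sides by k: k^(1−α) = s / (n + g + δ).
k^0.75 = 0.35 / (0.034 + 0.011 + 0.079) = 0.35 / 0.124 = 2.8226
k* = 2.8226^(1/0.75) ≈ 3.9890
y* = (k*)^α = 3.9890^0.25 ≈ 1.4132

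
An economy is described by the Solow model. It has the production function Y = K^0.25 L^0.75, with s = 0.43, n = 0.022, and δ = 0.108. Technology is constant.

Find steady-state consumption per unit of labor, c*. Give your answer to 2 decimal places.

c* ≈ 0.85

Steady state requires s·f(k) = (n + δ)·k, i.e. s·k^α = (n + δ)·k.
Dividing both sides by k: k^(1−α) = s / (n + δ).
k^0.75 = 0.43 / (0.022 + 0.108) = 0.43 / 0.130 = 3.3077
k* = 3.3077^(1/0.75) ≈ 4.9283
y* = (k*)^α = 4.9283^0.25 ≈ 1.4900
c* = (1 − s)·y* = (1 − 0.43) × 1.4900 ≈ 0.8493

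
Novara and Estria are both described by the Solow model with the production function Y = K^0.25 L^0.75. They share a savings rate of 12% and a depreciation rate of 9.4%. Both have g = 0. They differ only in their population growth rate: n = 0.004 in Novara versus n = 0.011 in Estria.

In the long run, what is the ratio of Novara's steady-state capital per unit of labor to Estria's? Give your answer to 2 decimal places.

k*_N / k*_E ≈ 1.10

Steady-state k* = [s/(n + δ)]^(1/(1−α)), so the ratio is [ (s_N/(n + δ)_N) / (s_E/(n + δ)_E) ]^1.3333.
s_N/(n + δ)_N = 0.12/0.098 = 1.2245; s_E/(n + δ)_E = 0.12/0.105 = 1.1429.
Ratio = (1.2245/1.1429)^1.3333 = 1.0714^1.3333 ≈ 1.0963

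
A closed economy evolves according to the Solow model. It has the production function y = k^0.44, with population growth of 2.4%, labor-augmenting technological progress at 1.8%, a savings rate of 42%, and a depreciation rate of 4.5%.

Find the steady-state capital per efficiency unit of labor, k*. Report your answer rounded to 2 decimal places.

k* = 16.63

At the steady state, Δk = 0, so s·k^α = (n + g + δ)·k.
Dividing both sides by k: k^(1−α) = s / (n + g + δ).
k^0.56 = 0.42 / (0.024 + 0.018 + 0.045) = 0.42 / 0.087 = 4.8276
k* = 4.8276^(1/0.56) ≈ 16.6322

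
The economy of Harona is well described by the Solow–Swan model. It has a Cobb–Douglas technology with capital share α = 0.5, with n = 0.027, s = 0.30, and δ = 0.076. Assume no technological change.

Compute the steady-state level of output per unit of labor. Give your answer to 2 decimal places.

y* ≈ 2.91

In steady state, investment equals break-even investment: s·k^α = (n + δ)·k.
Rearranging, k^(1−α) = s / (n + δ).
k^0.5 = 0.30 / (0.027 + 0.076) = 0.30 / 0.103 = 2.9126
k* = 2.9126^(1/0.5) ≈ 8.4832
y* = (k*)^α = 8.4832^0.5 ≈ 2.9126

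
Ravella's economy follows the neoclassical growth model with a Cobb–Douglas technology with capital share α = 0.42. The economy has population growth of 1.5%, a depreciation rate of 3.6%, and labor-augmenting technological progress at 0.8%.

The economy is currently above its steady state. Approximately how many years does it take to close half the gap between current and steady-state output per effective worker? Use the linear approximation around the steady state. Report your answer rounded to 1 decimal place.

Near the steady state the convergence rate is λ = (1 − α)(n + g + δ).
λ = (1 − 0.42) × 0.059 = 0.58 × 0.059 = 0.03422
Half-life = ln 2 / λ = 0.6931 / 0.03422 ≈ 20.25 years

about 20.3 years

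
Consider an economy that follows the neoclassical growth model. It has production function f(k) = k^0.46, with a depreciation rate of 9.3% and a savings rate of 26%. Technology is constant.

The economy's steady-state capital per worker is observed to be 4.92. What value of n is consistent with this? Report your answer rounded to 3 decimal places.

In steady state, investment equals break-even investment: s·k^α = (n + δ)·k.
So s / (n + δ) = (k*)^(1−α) = 4.92^0.54 = 2.3641.
Therefore n + δ = s / 2.3641 = 0.26 / 2.3641 = 0.1100, so n = 0.1100 − 0.093 = 0.0170.

n ≈ 0.017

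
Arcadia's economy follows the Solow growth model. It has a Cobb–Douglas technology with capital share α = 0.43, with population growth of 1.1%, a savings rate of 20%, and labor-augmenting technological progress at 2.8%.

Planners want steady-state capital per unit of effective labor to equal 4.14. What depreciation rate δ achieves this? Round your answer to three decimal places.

At the steady state, Δk = 0, so s·k^α = (n + g + δ)·k.
So s / (n + g + δ) = (k*)^(1−α) = 4.14^0.57 = 2.2475.
Therefore n + g + δ = s / 2.2475 = 0.20 / 2.2475 = 0.0890, so δ = 0.0890 − 0.039 = 0.0500.

δ ≈ 0.050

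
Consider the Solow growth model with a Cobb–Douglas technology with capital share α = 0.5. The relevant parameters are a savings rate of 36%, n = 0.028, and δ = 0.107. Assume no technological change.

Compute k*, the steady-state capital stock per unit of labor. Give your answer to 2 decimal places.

In steady state, investment equals break-even investment: s·k^α = (n + δ)·k.
Rearranging, k^(1−α) = s / (n + δ).
k^0.5 = 0.36 / (0.028 + 0.107) = 0.36 / 0.135 = 2.6667
k* = 2.6667^(1/0.5) ≈ 7.1113

k* = 7.11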